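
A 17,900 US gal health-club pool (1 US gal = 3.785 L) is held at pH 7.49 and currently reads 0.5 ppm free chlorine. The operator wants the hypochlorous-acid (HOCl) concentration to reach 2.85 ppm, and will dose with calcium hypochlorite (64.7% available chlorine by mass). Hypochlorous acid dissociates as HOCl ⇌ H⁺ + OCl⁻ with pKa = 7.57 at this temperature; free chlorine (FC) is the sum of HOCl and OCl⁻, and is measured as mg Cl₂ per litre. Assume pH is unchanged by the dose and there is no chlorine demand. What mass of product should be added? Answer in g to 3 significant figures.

494 g

Volume: 17,900 US gal × 3.785 L/gal = 67,752 L.
[OCl⁻]/[HOCl] = 10^(pH − pKa) = 10^(7.49 − 7.57) = 0.8318; fraction as HOCl = 1/(1 + 0.8318) = 0.5459.
Free chlorine required for 2.85 ppm HOCl: 2.85 / 0.5459 = 5.221 ppm.
FC to add: 5.221 − 0.5 = 4.721 mg/L as Cl₂.
Cl₂ equivalent: 4.721 mg/L × 67,752 L = 319.8 g.
Product at 64.7% available Cl: 319.8 / 0.647 = 494.3 g.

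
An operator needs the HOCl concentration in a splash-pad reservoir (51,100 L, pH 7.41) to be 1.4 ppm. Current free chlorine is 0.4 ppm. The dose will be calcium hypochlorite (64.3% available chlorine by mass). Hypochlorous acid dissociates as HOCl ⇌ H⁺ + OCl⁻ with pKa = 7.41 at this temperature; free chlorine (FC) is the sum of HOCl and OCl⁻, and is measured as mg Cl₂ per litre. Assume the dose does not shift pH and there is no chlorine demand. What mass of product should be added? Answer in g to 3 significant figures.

191 g

[OCl⁻]/[HOCl] = 10^(pH − pKa) = 10^(7.41 − 7.41) = 1; fraction as HOCl = 1/(1 + 1) = 0.5.
Free chlorine required for 1.4 ppm HOCl: 1.4 / 0.5 = 2.8 ppm.
FC to add: 2.8 − 0.4 = 2.4 mg/L as Cl₂.
Cl₂ equivalent: 2.4 mg/L × 51,100 L = 122.6 g.
Product at 64.3% available Cl: 122.6 / 0.643 = 190.7 g.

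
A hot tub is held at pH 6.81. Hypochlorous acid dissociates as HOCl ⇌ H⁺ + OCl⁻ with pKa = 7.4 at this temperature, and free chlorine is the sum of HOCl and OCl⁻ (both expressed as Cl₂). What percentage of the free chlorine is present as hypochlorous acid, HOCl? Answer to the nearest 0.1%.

79.6%

[OCl⁻]/[HOCl] = 10^(pH − pKa) = 10^(6.81 − 7.4) = 10^-0.59 = 0.257.
Fraction as HOCl = 1 / (1 + 0.257) = 0.7955.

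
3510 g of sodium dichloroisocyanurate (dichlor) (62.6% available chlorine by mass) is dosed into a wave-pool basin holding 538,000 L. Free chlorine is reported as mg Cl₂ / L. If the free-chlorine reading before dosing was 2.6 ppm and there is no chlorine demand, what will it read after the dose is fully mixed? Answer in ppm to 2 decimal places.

Available chlorine delivered: 3510 g × 0.626 = 2197 g as Cl₂.
Concentration rise: 2197 g / 538,000 L = 4.084 mg/L = 4.08 ppm.
Final FC: 2.6 + 4.08 = 6.68 ppm.

6.68 ppm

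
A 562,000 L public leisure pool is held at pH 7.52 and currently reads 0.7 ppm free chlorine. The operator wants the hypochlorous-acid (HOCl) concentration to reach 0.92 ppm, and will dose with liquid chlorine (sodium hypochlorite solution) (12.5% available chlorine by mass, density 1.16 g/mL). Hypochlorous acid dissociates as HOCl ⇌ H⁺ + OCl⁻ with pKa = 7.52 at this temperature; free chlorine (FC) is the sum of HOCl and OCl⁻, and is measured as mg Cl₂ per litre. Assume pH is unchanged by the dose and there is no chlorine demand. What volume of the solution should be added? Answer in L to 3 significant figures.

4.42 L

[OCl⁻]/[HOCl] = 10^(pH − pKa) = 10^(7.52 − 7.52) = 1; fraction as HOCl = 1/(1 + 1) = 0.5.
Free chlorine required for 0.92 ppm HOCl: 0.92 / 0.5 = 1.84 ppm.
FC to add: 1.84 − 0.7 = 1.14 mg/L as Cl₂.
Cl₂ equivalent: 1.14 mg/L × 562,000 L = 640.7 g.
Product at 12.5% available Cl: 640.7 / 0.125 = 5125 g.
Volume: 5125 g ÷ 1.16 g/mL = 4418 mL.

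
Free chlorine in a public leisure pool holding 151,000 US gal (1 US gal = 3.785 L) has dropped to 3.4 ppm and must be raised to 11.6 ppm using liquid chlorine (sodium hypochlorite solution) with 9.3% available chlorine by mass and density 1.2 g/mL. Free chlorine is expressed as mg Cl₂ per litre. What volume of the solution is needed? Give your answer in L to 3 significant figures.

Volume: 151,000 US gal × 3.785 L/gal = 571,535 L.
Chlorine deficit: 11.6 − 3.4 = 8.2 ppm = 8.2 mg/L as Cl₂.
Cl₂ equivalent needed: 8.2 mg/L × 571,535 L = 4,687,000 mg = 4687 g.
Product at 9.3% available chlorine: 4687 / 0.093 = 50,390 g.
Volume at density 1.2 g/mL: 50,390 g ÷ 1.2 g/mL = 41,990 mL.

42.0 L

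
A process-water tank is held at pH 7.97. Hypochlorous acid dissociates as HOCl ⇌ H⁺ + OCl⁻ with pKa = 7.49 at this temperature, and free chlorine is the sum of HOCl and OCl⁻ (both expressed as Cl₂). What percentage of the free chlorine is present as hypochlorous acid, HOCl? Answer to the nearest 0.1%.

24.9%

[OCl⁻]/[HOCl] = 10^(pH − pKa) = 10^(7.97 − 7.49) = 10^0.48 = 3.02.
Fraction as HOCl = 1 / (1 + 3.02) = 0.2488.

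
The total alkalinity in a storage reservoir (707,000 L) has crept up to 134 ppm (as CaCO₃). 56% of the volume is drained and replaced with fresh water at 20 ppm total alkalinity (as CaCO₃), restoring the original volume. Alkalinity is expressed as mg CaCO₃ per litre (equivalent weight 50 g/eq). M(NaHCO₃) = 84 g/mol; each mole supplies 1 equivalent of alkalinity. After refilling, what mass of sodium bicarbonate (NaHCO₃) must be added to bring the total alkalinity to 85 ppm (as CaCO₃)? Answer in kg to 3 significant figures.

17.6 kg

After draining 56% and refilling: 134 × 0.44 + 20 × 0.56 = 70.16 ppm.
Deficit to target: 85 − 70.16 = 14.84 mg/L.
As CaCO₃: 14.84 mg/L × 707,000 L = 10,490 g; ÷ 50 g/eq ÷ 1 = 209.8 mol NaHCO₃.
Mass: 209.8 × 84 = 17,630 g.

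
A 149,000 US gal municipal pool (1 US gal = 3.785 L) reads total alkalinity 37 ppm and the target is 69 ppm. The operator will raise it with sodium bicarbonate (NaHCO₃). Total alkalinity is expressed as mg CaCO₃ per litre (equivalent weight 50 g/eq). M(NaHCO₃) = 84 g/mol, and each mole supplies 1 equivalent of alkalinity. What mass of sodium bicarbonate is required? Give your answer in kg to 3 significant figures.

30.3 kg

Volume: 149,000 US gal × 3.785 L/gal = 563,965 L.
Alkalinity to add: (69 − 37) = 32 mg/L as CaCO₃ × 563,965 L = 18,050 g as CaCO₃.
Equivalents: 18,050 g ÷ 50 g/eq = 360.9 eq.
NaHCO₃ supplies 1 eq per mole → 360.9 mol.
Mass: 360.9 mol × 84 g/mol = 30,320 g.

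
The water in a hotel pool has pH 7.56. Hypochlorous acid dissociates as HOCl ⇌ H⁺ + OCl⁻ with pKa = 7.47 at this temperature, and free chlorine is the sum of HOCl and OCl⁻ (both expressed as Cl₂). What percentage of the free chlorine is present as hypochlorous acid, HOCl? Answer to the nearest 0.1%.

44.8%

[OCl⁻]/[HOCl] = 10^(pH − pKa) = 10^(7.56 − 7.47) = 10^0.09 = 1.23.
Fraction as HOCl = 1 / (1 + 1.23) = 0.4484.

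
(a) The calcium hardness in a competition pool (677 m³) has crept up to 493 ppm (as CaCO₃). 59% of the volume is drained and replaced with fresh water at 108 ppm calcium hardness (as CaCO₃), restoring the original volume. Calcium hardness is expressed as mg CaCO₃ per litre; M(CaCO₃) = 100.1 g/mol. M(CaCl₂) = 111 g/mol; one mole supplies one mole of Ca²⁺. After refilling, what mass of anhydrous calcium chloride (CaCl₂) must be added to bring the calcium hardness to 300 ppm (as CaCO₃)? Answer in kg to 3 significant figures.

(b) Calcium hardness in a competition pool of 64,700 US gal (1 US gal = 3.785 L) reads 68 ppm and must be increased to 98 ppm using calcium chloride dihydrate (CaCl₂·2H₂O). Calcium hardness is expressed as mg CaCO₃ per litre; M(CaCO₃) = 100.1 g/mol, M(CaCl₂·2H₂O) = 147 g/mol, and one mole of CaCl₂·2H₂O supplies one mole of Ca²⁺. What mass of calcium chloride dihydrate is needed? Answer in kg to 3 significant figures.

(a) Volume: 677 m³ = 677,000 L.
(a) After draining 59% and refilling: 493 × 0.41 + 108 × 0.59 = 265.85 ppm.
(a) Deficit to target: 300 − 265.85 = 34.15 mg/L.
(a) As CaCO₃: 34.15 mg/L × 677,000 L = 23,120 g; ÷ 100.1 = 231 mol Ca²⁺.
(a) Mass: 231 × 111 = 25,640 g.

(b) Volume: 64,700 US gal × 3.785 L/gal = 244,890 L.
(b) Hardness to add: (98 − 68) = 30 mg/L as CaCO₃ × 244,890 L = 7347 g as CaCO₃.
(b) Moles of Ca²⁺ (1 mol Ca²⁺ ≡ 1 mol CaCO₃): 7347 / 100.1 g/mol = 73.39 mol.
(b) Mass of CaCl₂·2H₂O: 73.39 × 147 = 10,790 g.

(a) 25.6 kg; (b) 10.8 kg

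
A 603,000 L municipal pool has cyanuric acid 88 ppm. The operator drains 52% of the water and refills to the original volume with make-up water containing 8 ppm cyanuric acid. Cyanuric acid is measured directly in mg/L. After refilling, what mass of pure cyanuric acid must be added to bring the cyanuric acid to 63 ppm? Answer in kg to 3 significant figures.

10.0 kg

After draining 52% and refilling: 88 × 0.48 + 8 × 0.52 = 46.4 ppm.
Deficit to target: 63 − 46.4 = 16.6 mg/L.
Mass: 16.6 mg/L × 603,000 L = 10,010 g cyanuric acid.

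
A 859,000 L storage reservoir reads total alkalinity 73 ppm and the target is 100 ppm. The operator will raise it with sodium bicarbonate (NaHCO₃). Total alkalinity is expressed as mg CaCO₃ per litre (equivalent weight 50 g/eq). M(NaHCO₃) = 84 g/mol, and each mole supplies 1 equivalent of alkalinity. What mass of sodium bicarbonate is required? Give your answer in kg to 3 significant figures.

39.0 kg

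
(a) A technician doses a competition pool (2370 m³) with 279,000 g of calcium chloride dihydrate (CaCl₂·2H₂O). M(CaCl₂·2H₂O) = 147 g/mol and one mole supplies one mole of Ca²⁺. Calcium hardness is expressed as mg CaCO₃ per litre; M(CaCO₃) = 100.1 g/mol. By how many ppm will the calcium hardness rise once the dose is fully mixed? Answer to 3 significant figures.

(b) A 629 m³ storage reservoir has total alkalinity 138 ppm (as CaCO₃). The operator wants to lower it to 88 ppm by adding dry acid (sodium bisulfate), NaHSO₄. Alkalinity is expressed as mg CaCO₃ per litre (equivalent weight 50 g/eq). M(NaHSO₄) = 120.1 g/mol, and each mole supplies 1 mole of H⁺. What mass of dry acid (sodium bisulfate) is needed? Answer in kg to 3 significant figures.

(a) 80.2 ppm; (b) 75.5 kg

(a) Volume: 2370 m³ = 2,370,000 L.
(a) Moles of Ca²⁺: 279,000 g ÷ 147 g/mol = 1898 mol.
(a) As CaCO₃: 1898 mol × 100.1 g/mol = 190,000 g.
(a) Rise: 190,000 g / 2,370,000 L × 1000 = 80.16 mg/L.

(b) Volume: 629 m³ = 629,000 L.
(b) Alkalinity to neutralize: (138 − 88) = 50 mg/L as CaCO₃ × 629,000 L = 31,450 g as CaCO₃.
(b) Equivalents of H⁺ required: 31,450 ÷ 50 g/eq = 629 eq = 629 mol NaHSO₄.
(b) Mass of NaHSO₄: 629 × 120.1 = 75,540 g.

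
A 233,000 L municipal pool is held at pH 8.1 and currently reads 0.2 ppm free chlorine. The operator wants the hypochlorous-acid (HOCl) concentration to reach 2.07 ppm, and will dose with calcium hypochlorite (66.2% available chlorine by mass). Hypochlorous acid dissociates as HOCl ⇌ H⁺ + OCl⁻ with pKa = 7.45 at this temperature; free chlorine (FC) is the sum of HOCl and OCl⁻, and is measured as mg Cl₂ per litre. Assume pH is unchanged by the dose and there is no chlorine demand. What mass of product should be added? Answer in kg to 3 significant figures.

[OCl⁻]/[HOCl] = 10^(pH − pKa) = 10^(8.1 − 7.45) = 4.467; fraction as HOCl = 1/(1 + 4.467) = 0.1829.
Free chlorine required for 2.07 ppm HOCl: 2.07 / 0.1829 = 11.32 ppm.
FC to add: 11.32 − 0.2 = 11.12 mg/L as Cl₂.
Cl₂ equivalent: 11.12 mg/L × 233,000 L = 2590 g.
Product at 66.2% available Cl: 2590 / 0.662 = 3913 g.

3.91 kg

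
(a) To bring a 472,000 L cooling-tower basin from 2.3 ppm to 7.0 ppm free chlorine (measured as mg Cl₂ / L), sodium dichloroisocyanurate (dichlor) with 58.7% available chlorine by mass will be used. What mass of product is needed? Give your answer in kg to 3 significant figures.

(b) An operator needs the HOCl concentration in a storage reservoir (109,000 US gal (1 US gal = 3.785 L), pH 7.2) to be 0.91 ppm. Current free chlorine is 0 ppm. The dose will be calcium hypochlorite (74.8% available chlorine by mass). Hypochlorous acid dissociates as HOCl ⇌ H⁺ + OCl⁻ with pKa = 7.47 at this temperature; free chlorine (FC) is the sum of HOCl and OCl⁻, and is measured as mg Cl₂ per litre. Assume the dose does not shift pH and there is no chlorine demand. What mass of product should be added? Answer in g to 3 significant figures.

(a) 3.78 kg; (b) 771 g

(a) Chlorine deficit: 7.0 − 2.3 = 4.7 ppm = 4.7 mg/L as Cl₂.
(a) Cl₂ equivalent needed: 4.7 mg/L × 472,000 L = 2,218,000 mg = 2218 g.
(a) Product at 58.7% available chlorine: 2218 / 0.587 = 3779 g.

(b) Volume: 109,000 US gal × 3.785 L/gal = 412,565 L.
(b) [OCl⁻]/[HOCl] = 10^(pH − pKa) = 10^(7.2 − 7.47) = 0.537; fraction as HOCl = 1/(1 + 0.537) = 0.6506.
(b) Free chlorine required for 0.91 ppm HOCl: 0.91 / 0.6506 = 1.399 ppm.
(b) FC to add: 1.399 − 0 = 1.399 mg/L as Cl₂.
(b) Cl₂ equivalent: 1.399 mg/L × 412,565 L = 577.1 g.
(b) Product at 74.8% available Cl: 577.1 / 0.748 = 771.5 g.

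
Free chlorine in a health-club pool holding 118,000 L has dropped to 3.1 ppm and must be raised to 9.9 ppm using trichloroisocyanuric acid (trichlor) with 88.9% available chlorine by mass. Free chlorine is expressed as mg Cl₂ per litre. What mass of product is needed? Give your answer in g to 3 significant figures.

903 g

Chlorine deficit: 9.9 − 3.1 = 6.8 ppm = 6.8 mg/L as Cl₂.
Cl₂ equivalent needed: 6.8 mg/L × 118,000 L = 802,400 mg = 802.4 g.
Product at 88.9% available chlorine: 802.4 / 0.889 = 902.6 g.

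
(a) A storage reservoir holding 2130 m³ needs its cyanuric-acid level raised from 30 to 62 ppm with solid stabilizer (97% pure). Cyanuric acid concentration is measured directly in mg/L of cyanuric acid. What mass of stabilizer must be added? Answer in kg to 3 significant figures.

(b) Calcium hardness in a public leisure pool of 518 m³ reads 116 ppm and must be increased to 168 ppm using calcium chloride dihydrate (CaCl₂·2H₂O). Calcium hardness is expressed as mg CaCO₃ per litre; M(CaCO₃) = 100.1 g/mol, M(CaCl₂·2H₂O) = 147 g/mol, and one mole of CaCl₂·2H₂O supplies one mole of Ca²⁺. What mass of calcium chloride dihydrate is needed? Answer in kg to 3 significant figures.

(a) Volume: 2130 m³ = 2,130,000 L.
(a) CYA to add: (62 − 30) = 32 mg/L × 2,130,000 L = 68,160 g cyanuric acid.
(a) At 97% purity: 68,160 / 0.97 = 70,270 g product.

(b) Volume: 518 m³ = 518,000 L.
(b) Hardness to add: (168 − 116) = 52 mg/L as CaCO₃ × 518,000 L = 26,940 g as CaCO₃.
(b) Moles of Ca²⁺ (1 mol Ca²⁺ ≡ 1 mol CaCO₃): 26,940 / 100.1 g/mol = 269.1 mol.
(b) Mass of CaCl₂·2H₂O: 269.1 × 147 = 39,560 g.

(a) 70.3 kg; (b) 39.6 kg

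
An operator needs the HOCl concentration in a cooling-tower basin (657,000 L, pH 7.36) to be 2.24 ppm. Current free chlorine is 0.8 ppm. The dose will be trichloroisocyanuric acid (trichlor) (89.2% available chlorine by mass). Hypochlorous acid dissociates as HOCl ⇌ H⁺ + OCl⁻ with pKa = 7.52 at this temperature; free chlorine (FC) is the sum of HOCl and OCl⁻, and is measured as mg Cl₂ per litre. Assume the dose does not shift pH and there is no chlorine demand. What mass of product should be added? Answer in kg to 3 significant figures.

2.20 kg

[OCl⁻]/[HOCl] = 10^(pH − pKa) = 10^(7.36 − 7.52) = 0.6918; fraction as HOCl = 1/(1 + 0.6918) = 0.5911.
Free chlorine required for 2.24 ppm HOCl: 2.24 / 0.5911 = 3.79 ppm.
FC to add: 3.79 − 0.8 = 2.99 mg/L as Cl₂.
Cl₂ equivalent: 2.99 mg/L × 657,000 L = 1964 g.
Product at 89.2% available Cl: 1964 / 0.892 = 2202 g.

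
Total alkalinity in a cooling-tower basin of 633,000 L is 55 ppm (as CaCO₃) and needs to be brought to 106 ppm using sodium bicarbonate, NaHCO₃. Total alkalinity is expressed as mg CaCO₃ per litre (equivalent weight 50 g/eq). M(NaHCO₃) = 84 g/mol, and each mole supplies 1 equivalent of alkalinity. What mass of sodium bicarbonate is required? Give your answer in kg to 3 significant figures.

54.2 kg

Alkalinity to add: (106 − 55) = 51 mg/L as CaCO₃ × 633,000 L = 32,280 g as CaCO₃.
Equivalents: 32,280 g ÷ 50 g/eq = 645.7 eq.
NaHCO₃ supplies 1 eq per mole → 645.7 mol.
Mass: 645.7 mol × 84 g/mol = 54,240 g.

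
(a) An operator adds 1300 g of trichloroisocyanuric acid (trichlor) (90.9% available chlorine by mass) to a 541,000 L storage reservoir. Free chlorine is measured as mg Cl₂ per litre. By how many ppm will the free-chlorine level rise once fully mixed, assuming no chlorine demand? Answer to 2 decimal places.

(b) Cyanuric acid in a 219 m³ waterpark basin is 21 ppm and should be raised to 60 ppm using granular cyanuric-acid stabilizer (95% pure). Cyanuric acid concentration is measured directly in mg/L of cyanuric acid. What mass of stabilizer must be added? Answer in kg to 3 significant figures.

(a) Available chlorine delivered: 1300 g × 0.909 = 1182 g as Cl₂.
(a) Concentration rise: 1182 g / 541,000 L = 2.184 mg/L = 2.18 ppm.

(b) Volume: 219 m³ = 219,000 L.
(b) CYA to add: (60 − 21) = 39 mg/L × 219,000 L = 8541 g cyanuric acid.
(b) At 95% purity: 8541 / 0.95 = 8991 g product.

(a) 2.18 ppm; (b) 8.99 kg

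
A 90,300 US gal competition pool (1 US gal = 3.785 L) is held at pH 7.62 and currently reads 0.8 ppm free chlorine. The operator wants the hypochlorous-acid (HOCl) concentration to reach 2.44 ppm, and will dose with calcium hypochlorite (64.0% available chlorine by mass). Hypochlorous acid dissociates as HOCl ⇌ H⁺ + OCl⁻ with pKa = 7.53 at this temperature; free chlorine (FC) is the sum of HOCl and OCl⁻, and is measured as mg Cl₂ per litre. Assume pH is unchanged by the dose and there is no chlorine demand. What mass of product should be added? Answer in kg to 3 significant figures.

2.48 kg

Volume: 90,300 US gal × 3.785 L/gal = 341,786 L.
[OCl⁻]/[HOCl] = 10^(pH − pKa) = 10^(7.62 − 7.53) = 1.23; fraction as HOCl = 1/(1 + 1.23) = 0.4484.
Free chlorine required for 2.44 ppm HOCl: 2.44 / 0.4484 = 5.442 ppm.
FC to add: 5.442 − 0.8 = 4.642 mg/L as Cl₂.
Cl₂ equivalent: 4.642 mg/L × 341,786 L = 1587 g.
Product at 64.0% available Cl: 1587 / 0.64 = 2479 g.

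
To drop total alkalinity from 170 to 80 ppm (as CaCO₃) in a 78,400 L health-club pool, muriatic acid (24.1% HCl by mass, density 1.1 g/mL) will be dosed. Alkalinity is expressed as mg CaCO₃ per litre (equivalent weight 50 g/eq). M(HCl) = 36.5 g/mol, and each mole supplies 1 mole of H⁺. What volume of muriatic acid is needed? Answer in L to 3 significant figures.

Alkalinity to neutralize: (170 − 80) = 90 mg/L as CaCO₃ × 78,400 L = 7056 g as CaCO₃.
Equivalents of H⁺ required: 7056 ÷ 50 g/eq = 141.1 eq = 141.1 mol HCl.
Mass of HCl: 141.1 × 36.5 = 5151 g.
Mass of 24.1% solution: 5151 / 0.241 = 21,370 g.
Volume: 21,370 g ÷ 1.1 g/mL = 19,430 mL.

19.4 L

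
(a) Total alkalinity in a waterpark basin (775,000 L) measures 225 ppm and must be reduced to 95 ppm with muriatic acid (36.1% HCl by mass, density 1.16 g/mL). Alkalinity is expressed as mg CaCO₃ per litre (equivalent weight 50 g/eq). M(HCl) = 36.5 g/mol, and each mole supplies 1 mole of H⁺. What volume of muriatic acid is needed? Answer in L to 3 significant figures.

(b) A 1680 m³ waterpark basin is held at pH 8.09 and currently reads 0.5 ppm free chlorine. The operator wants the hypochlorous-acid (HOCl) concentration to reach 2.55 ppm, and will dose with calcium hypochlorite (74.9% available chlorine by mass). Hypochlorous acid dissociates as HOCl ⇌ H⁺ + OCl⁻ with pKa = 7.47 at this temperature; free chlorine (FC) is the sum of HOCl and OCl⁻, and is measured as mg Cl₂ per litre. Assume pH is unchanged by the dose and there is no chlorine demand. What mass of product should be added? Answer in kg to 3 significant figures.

(a) Alkalinity to neutralize: (225 − 95) = 130 mg/L as CaCO₃ × 775,000 L = 100,800 g as CaCO₃.
(a) Equivalents of H⁺ required: 100,800 ÷ 50 g/eq = 2015 eq = 2015 mol HCl.
(a) Mass of HCl: 2015 × 36.5 = 73,550 g.
(a) Mass of 36.1% solution: 73,550 / 0.361 = 203,700 g.
(a) Volume: 203,700 g ÷ 1.16 g/mL = 175,600 mL.

(b) Volume: 1680 m³ = 1,680,000 L.
(b) [OCl⁻]/[HOCl] = 10^(pH − pKa) = 10^(8.09 − 7.47) = 4.169; fraction as HOCl = 1/(1 + 4.169) = 0.1935.
(b) Free chlorine required for 2.55 ppm HOCl: 2.55 / 0.1935 = 13.18 ppm.
(b) FC to add: 13.18 − 0.5 = 12.68 mg/L as Cl₂.
(b) Cl₂ equivalent: 12.68 mg/L × 1,680,000 L = 21,300 g.
(b) Product at 74.9% available Cl: 21,300 / 0.749 = 28,440 g.

(a) 176 L; (b) 28.4 kg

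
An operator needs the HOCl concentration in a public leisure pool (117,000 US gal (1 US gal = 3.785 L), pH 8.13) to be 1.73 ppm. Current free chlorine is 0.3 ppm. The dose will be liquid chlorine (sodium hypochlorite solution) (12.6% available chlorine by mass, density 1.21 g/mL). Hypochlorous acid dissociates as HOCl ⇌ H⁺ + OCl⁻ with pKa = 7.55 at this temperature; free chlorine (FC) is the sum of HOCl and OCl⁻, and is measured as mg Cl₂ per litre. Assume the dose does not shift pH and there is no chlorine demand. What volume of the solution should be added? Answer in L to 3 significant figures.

23.3 L

Volume: 117,000 US gal × 3.785 L/gal = 442,845 L.
[OCl⁻]/[HOCl] = 10^(pH − pKa) = 10^(8.13 − 7.55) = 3.802; fraction as HOCl = 1/(1 + 3.802) = 0.2083.
Free chlorine required for 1.73 ppm HOCl: 1.73 / 0.2083 = 8.307 ppm.
FC to add: 8.307 − 0.3 = 8.007 mg/L as Cl₂.
Cl₂ equivalent: 8.007 mg/L × 442,845 L = 3546 g.
Product at 12.6% available Cl: 3546 / 0.126 = 28,140 g.
Volume: 28,140 g ÷ 1.21 g/mL = 23,260 mL.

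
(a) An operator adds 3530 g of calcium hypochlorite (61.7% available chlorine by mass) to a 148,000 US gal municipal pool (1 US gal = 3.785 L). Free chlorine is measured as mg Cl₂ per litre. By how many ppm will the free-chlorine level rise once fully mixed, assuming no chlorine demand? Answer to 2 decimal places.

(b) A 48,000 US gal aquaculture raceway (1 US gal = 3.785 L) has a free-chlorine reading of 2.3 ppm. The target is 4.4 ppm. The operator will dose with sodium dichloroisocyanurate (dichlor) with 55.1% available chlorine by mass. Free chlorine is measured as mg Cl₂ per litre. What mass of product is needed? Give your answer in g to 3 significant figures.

(a) Volume: 148,000 US gal × 3.785 L/gal = 560,180 L.
(a) Available chlorine delivered: 3530 g × 0.617 = 2178 g as Cl₂.
(a) Concentration rise: 2178 g / 560,180 L = 3.888 mg/L = 3.89 ppm.

(b) Volume: 48,000 US gal × 3.785 L/gal = 181,680 L.
(b) Chlorine deficit: 4.4 − 2.3 = 2.1 ppm = 2.1 mg/L as Cl₂.
(b) Cl₂ equivalent needed: 2.1 mg/L × 181,680 L = 381,500 mg = 381.5 g.
(b) Product at 55.1% available chlorine: 381.5 / 0.551 = 692.4 g.

(a) 3.89 ppm; (b) 692 g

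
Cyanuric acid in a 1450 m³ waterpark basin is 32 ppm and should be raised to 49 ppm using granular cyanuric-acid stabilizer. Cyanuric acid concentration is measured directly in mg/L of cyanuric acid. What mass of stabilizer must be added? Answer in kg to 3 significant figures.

24.6 kg

Volume: 1450 m³ = 1,450,000 L.
CYA to add: (49 − 32) = 17 mg/L × 1,450,000 L = 24,650 g cyanuric acid.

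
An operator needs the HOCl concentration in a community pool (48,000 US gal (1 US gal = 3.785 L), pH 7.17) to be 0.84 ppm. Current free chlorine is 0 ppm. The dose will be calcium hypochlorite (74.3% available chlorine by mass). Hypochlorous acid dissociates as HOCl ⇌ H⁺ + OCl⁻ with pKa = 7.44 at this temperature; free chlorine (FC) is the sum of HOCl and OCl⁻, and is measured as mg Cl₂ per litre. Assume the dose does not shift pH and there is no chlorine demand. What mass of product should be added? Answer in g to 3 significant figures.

316 g

Volume: 48,000 US gal × 3.785 L/gal = 181,680 L.
[OCl⁻]/[HOCl] = 10^(pH − pKa) = 10^(7.17 − 7.44) = 0.537; fraction as HOCl = 1/(1 + 0.537) = 0.6506.
Free chlorine required for 0.84 ppm HOCl: 0.84 / 0.6506 = 1.291 ppm.
FC to add: 1.291 − 0 = 1.291 mg/L as Cl₂.
Cl₂ equivalent: 1.291 mg/L × 181,680 L = 234.6 g.
Product at 74.3% available Cl: 234.6 / 0.743 = 315.7 g.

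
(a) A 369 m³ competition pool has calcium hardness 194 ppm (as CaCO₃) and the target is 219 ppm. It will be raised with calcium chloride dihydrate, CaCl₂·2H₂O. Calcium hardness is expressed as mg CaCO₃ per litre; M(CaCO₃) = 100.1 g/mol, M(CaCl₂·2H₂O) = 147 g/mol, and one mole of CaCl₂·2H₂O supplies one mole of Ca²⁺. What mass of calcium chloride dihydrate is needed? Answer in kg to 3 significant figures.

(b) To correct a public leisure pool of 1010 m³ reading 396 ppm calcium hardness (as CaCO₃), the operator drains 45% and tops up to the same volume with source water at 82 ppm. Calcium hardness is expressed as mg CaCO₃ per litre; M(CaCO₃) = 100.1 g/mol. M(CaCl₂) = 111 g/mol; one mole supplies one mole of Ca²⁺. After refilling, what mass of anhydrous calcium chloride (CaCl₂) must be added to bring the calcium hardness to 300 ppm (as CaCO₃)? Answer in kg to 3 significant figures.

(a) Volume: 369 m³ = 369,000 L.
(a) Hardness to add: (219 − 194) = 25 mg/L as CaCO₃ × 369,000 L = 9225 g as CaCO₃.
(a) Moles of Ca²⁺ (1 mol Ca²⁺ ≡ 1 mol CaCO₃): 9225 / 100.1 g/mol = 92.16 mol.
(a) Mass of CaCl₂·2H₂O: 92.16 × 147 = 13,550 g.

(b) Volume: 1010 m³ = 1,010,000 L.
(b) After draining 45% and refilling: 396 × 0.55 + 82 × 0.45 = 254.7 ppm.
(b) Deficit to target: 300 − 254.7 = 45.3 mg/L.
(b) As CaCO₃: 45.3 mg/L × 1,010,000 L = 45,750 g; ÷ 100.1 = 457.1 mol Ca²⁺.
(b) Mass: 457.1 × 111 = 50,740 g.

(a) 13.5 kg; (b) 50.7 kg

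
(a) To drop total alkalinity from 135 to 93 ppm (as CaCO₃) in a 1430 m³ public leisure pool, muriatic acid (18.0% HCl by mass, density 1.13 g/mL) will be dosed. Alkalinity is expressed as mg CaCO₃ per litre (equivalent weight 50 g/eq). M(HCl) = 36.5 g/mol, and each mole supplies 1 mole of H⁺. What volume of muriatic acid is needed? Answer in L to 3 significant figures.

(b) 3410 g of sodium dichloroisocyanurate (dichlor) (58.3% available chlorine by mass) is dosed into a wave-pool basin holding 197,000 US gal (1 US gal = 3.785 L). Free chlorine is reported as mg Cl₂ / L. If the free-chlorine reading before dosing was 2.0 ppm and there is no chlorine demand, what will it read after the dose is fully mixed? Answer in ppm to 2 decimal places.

(a) 216 L; (b) 4.67 ppm

(a) Volume: 1430 m³ = 1,430,000 L.
(a) Alkalinity to neutralize: (135 − 93) = 42 mg/L as CaCO₃ × 1,430,000 L = 60,060 g as CaCO₃.
(a) Equivalents of H⁺ required: 60,060 ÷ 50 g/eq = 1201 eq = 1201 mol HCl.
(a) Mass of HCl: 1201 × 36.5 = 43,840 g.
(a) Mass of 18.0% solution: 43,840 / 0.18 = 243,600 g.
(a) Volume: 243,600 g ÷ 1.13 g/mL = 215,600 mL.

(b) Volume: 197,000 US gal × 3.785 L/gal = 745,645 L.
(b) Available chlorine delivered: 3410 g × 0.583 = 1988 g as Cl₂.
(b) Concentration rise: 1988 g / 745,645 L = 2.666 mg/L = 2.67 ppm.
(b) Final FC: 2.0 + 2.67 = 4.67 ppm.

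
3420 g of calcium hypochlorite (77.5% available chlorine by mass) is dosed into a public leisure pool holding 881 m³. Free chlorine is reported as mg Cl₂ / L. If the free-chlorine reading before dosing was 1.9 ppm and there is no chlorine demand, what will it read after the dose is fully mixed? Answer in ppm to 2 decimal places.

4.91 ppm

Volume: 881 m³ = 881,000 L.
Available chlorine delivered: 3420 g × 0.775 = 2650 g as Cl₂.
Concentration rise: 2650 g / 881,000 L = 3.009 mg/L = 3.01 ppm.
Final FC: 1.9 + 3.01 = 4.91 ppm.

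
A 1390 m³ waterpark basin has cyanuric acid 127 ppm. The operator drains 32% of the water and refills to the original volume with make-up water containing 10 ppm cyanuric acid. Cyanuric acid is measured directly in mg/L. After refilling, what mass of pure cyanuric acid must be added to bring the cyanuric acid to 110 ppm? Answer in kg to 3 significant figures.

28.4 kg

Volume: 1390 m³ = 1,390,000 L.
After draining 32% and refilling: 127 × 0.68 + 10 × 0.32 = 89.56 ppm.
Deficit to target: 110 − 89.56 = 20.44 mg/L.
Mass: 20.44 mg/L × 1,390,000 L = 28,410 g cyanuric acid.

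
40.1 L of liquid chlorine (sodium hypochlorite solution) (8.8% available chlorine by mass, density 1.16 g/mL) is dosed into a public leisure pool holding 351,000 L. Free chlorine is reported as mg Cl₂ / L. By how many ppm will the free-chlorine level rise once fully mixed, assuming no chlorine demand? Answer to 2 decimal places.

11.66 ppm

Mass of solution: 40.1 L × 1000 mL/L × 1.16 g/mL = 46,520 g.
Available chlorine delivered: 46,520 g × 0.088 = 4093 g as Cl₂.
Concentration rise: 4093 g / 351,000 L = 11.66 mg/L = 11.66 ppm.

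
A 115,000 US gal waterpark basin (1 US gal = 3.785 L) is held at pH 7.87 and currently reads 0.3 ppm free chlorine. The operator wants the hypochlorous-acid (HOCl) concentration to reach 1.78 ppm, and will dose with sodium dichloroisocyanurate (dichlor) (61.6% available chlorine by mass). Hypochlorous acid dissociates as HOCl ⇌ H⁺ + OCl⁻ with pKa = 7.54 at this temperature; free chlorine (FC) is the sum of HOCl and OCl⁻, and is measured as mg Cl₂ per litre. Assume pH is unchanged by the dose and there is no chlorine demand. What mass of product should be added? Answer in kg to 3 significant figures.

3.73 kg

Volume: 115,000 US gal × 3.785 L/gal = 435,275 L.
[OCl⁻]/[HOCl] = 10^(pH − pKa) = 10^(7.87 − 7.54) = 2.138; fraction as HOCl = 1/(1 + 2.138) = 0.3187.
Free chlorine required for 1.78 ppm HOCl: 1.78 / 0.3187 = 5.586 ppm.
FC to add: 5.586 − 0.3 = 5.286 mg/L as Cl₂.
Cl₂ equivalent: 5.286 mg/L × 435,275 L = 2301 g.
Product at 61.6% available Cl: 2301 / 0.616 = 3735 g.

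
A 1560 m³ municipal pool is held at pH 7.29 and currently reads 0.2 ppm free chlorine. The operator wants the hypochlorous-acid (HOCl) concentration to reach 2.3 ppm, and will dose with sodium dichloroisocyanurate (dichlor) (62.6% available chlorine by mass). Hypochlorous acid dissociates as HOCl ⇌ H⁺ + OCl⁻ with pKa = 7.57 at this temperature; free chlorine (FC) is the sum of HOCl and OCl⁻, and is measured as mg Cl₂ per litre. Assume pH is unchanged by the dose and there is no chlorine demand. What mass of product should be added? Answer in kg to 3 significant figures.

Volume: 1560 m³ = 1,560,000 L.
[OCl⁻]/[HOCl] = 10^(pH − pKa) = 10^(7.29 − 7.57) = 0.5248; fraction as HOCl = 1/(1 + 0.5248) = 0.6558.
Free chlorine required for 2.3 ppm HOCl: 2.3 / 0.6558 = 3.507 ppm.
FC to add: 3.507 − 0.2 = 3.307 mg/L as Cl₂.
Cl₂ equivalent: 3.307 mg/L × 1,560,000 L = 5159 g.
Product at 62.6% available Cl: 5159 / 0.626 = 8241 g.

8.24 kg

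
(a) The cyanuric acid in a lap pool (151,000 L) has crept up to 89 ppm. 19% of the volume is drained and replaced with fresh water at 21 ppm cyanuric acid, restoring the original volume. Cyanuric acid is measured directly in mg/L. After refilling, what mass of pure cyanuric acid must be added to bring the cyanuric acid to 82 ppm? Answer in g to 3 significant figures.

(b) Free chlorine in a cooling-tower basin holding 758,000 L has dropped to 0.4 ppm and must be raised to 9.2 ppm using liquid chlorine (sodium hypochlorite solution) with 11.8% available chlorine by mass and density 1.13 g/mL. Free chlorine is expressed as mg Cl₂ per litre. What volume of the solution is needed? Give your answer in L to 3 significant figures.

(a) 894 g; (b) 50.0 L

(a) After draining 19% and refilling: 89 × 0.81 + 21 × 0.19 = 76.08 ppm.
(a) Deficit to target: 82 − 76.08 = 5.92 mg/L.
(a) Mass: 5.92 mg/L × 151,000 L = 893.9 g cyanuric acid.

(b) Chlorine deficit: 9.2 − 0.4 = 8.8 ppm = 8.8 mg/L as Cl₂.
(b) Cl₂ equivalent needed: 8.8 mg/L × 758,000 L = 6,670,000 mg = 6670 g.
(b) Product at 11.8% available chlorine: 6670 / 0.118 = 56,530 g.
(b) Volume at density 1.13 g/mL: 56,530 g ÷ 1.13 g/mL = 50,030 mL.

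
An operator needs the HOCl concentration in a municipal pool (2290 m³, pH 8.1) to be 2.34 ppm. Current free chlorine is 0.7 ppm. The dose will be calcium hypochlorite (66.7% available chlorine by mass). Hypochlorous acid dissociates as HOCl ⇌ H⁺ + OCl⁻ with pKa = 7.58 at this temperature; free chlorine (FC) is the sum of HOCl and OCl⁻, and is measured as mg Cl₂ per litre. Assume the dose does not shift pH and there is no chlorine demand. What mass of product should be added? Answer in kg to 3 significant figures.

32.2 kg

Volume: 2290 m³ = 2,290,000 L.
[OCl⁻]/[HOCl] = 10^(pH − pKa) = 10^(8.1 − 7.58) = 3.311; fraction as HOCl = 1/(1 + 3.311) = 0.2319.
Free chlorine required for 2.34 ppm HOCl: 2.34 / 0.2319 = 10.09 ppm.
FC to add: 10.09 − 0.7 = 9.388 mg/L as Cl₂.
Cl₂ equivalent: 9.388 mg/L × 2,290,000 L = 21,500 g.
Product at 66.7% available Cl: 21,500 / 0.667 = 32,230 g.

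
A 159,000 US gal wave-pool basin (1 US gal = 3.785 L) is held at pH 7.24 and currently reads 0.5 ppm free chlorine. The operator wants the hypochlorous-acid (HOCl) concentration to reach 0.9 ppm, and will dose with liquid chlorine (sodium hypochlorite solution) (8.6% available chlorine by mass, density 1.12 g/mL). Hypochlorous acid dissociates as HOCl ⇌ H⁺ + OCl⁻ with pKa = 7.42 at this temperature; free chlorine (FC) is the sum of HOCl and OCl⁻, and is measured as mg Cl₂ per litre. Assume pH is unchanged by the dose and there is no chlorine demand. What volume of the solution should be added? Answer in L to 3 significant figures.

Volume: 159,000 US gal × 3.785 L/gal = 601,815 L.
[OCl⁻]/[HOCl] = 10^(pH − pKa) = 10^(7.24 − 7.42) = 0.6607; fraction as HOCl = 1/(1 + 0.6607) = 0.6022.
Free chlorine required for 0.9 ppm HOCl: 0.9 / 0.6022 = 1.495 ppm.
FC to add: 1.495 − 0.5 = 0.9946 mg/L as Cl₂.
Cl₂ equivalent: 0.9946 mg/L × 601,815 L = 598.6 g.
Product at 8.6% available Cl: 598.6 / 0.086 = 6960 g.
Volume: 6960 g ÷ 1.12 g/mL = 6214 mL.

6.21 L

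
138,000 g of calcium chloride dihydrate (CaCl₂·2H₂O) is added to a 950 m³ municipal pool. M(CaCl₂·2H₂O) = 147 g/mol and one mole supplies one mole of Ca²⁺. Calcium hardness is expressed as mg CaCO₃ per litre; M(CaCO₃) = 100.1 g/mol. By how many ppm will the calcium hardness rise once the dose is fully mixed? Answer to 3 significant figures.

Volume: 950 m³ = 950,000 L.
Moles of Ca²⁺: 138,000 g ÷ 147 g/mol = 938.8 mol.
As CaCO₃: 938.8 mol × 100.1 g/mol = 93,970 g.
Rise: 93,970 g / 950,000 L × 1000 = 98.92 mg/L.

98.9 ppm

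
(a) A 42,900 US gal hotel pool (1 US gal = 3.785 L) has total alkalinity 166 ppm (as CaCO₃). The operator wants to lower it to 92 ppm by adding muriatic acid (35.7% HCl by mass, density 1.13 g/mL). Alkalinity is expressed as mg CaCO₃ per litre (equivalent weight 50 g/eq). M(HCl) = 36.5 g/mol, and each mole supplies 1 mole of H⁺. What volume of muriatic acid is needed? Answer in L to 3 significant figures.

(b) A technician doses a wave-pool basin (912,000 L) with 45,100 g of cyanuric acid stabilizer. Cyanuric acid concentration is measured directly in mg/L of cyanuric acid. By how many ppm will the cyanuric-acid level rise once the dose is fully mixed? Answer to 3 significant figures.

(a) Volume: 42,900 US gal × 3.785 L/gal = 162,376 L.
(a) Alkalinity to neutralize: (166 − 92) = 74 mg/L as CaCO₃ × 162,376 L = 12,020 g as CaCO₃.
(a) Equivalents of H⁺ required: 12,020 ÷ 50 g/eq = 240.3 eq = 240.3 mol HCl.
(a) Mass of HCl: 240.3 × 36.5 = 8772 g.
(a) Mass of 35.7% solution: 8772 / 0.357 = 24,570 g.
(a) Volume: 24,570 g ÷ 1.13 g/mL = 21,740 mL.

(b) Rise: 45,100 g / 912,000 L × 1000 = 49.45 mg/L.

(a) 21.7 L; (b) 49.5 ppm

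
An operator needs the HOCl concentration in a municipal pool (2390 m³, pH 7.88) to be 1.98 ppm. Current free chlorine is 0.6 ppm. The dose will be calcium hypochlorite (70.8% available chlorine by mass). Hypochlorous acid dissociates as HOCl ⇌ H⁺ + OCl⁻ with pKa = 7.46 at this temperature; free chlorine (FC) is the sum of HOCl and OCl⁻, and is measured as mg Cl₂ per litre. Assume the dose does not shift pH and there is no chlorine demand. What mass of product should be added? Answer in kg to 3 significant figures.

Volume: 2390 m³ = 2,390,000 L.
[OCl⁻]/[HOCl] = 10^(pH − pKa) = 10^(7.88 − 7.46) = 2.63; fraction as HOCl = 1/(1 + 2.63) = 0.2755.
Free chlorine required for 1.98 ppm HOCl: 1.98 / 0.2755 = 7.188 ppm.
FC to add: 7.188 − 0.6 = 6.588 mg/L as Cl₂.
Cl₂ equivalent: 6.588 mg/L × 2,390,000 L = 15,750 g.
Product at 70.8% available Cl: 15,750 / 0.708 = 22,240 g.

22.2 kg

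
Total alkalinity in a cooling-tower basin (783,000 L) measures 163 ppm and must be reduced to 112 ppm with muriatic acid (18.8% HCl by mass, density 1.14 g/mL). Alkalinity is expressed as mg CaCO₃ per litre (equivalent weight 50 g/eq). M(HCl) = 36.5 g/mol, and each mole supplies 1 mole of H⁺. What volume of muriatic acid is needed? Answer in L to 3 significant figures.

136 L

Alkalinity to neutralize: (163 − 112) = 51 mg/L as CaCO₃ × 783,000 L = 39,930 g as CaCO₃.
Equivalents of H⁺ required: 39,930 ÷ 50 g/eq = 798.7 eq = 798.7 mol HCl.
Mass of HCl: 798.7 × 36.5 = 29,150 g.
Mass of 18.8% solution: 29,150 / 0.188 = 155,100 g.
Volume: 155,100 g ÷ 1.14 g/mL = 136,000 mL.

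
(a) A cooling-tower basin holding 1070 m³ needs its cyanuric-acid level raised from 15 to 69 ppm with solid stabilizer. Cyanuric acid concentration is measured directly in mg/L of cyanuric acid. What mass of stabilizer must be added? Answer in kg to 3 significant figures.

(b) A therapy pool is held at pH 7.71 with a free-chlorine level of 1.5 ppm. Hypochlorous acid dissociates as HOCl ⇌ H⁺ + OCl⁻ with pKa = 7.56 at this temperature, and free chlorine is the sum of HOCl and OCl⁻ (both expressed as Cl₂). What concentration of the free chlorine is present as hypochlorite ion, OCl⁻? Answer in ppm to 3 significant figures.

(a) 57.8 kg; (b) 0.878 ppm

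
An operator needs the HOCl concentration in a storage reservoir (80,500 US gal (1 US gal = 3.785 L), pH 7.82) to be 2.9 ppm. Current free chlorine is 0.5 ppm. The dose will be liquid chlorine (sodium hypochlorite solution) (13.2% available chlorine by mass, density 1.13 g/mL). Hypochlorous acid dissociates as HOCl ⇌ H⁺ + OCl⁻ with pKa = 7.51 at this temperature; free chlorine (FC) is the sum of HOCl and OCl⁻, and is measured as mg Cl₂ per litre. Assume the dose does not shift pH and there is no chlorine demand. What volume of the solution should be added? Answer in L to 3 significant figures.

Volume: 80,500 US gal × 3.785 L/gal = 304,692 L.
[OCl⁻]/[HOCl] = 10^(pH − pKa) = 10^(7.82 − 7.51) = 2.042; fraction as HOCl = 1/(1 + 2.042) = 0.3288.
Free chlorine required for 2.9 ppm HOCl: 2.9 / 0.3288 = 8.821 ppm.
FC to add: 8.821 − 0.5 = 8.321 mg/L as Cl₂.
Cl₂ equivalent: 8.321 mg/L × 304,692 L = 2535 g.
Product at 13.2% available Cl: 2535 / 0.132 = 19,210 g.
Volume: 19,210 g ÷ 1.13 g/mL = 17,000 mL.

17.0 L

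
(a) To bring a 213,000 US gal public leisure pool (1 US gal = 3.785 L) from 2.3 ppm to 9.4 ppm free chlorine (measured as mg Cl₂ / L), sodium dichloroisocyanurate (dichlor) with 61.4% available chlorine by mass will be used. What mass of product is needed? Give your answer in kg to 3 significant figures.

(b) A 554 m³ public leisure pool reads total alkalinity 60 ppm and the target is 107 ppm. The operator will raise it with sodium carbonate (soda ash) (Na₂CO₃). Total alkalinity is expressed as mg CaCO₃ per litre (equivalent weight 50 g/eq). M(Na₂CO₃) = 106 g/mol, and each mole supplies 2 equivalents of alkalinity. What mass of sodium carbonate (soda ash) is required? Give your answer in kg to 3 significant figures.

(a) 9.32 kg; (b) 27.6 kg

(a) Volume: 213,000 US gal × 3.785 L/gal = 806,205 L.
(a) Chlorine deficit: 9.4 − 2.3 = 7.1 ppm = 7.1 mg/L as Cl₂.
(a) Cl₂ equivalent needed: 7.1 mg/L × 806,205 L = 5,724,000 mg = 5724 g.
(a) Product at 61.4% available chlorine: 5724 / 0.614 = 9323 g.

(b) Volume: 554 m³ = 554,000 L.
(b) Alkalinity to add: (107 − 60) = 47 mg/L as CaCO₃ × 554,000 L = 26,040 g as CaCO₃.
(b) Equivalents: 26,040 g ÷ 50 g/eq = 520.8 eq.
(b) Each mole of Na₂CO₃ supplies 2 eq, so 520.8 / 2 = 260.4 mol.
(b) Mass: 260.4 mol × 106 g/mol = 27,600 g.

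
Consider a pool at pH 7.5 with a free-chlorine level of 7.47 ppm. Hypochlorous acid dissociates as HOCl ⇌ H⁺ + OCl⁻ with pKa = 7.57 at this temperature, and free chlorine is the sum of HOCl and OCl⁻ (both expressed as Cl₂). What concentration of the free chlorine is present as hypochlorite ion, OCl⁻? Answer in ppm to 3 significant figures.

3.43 ppm

[OCl⁻]/[HOCl] = 10^(pH − pKa) = 10^(7.5 − 7.57) = 10^-0.07 = 0.8511.
Fraction as HOCl = 1 / (1 + 0.8511) = 0.5402.
OCl⁻ = (1 − 0.5402) × 7.47 ppm = 3.435 ppm.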